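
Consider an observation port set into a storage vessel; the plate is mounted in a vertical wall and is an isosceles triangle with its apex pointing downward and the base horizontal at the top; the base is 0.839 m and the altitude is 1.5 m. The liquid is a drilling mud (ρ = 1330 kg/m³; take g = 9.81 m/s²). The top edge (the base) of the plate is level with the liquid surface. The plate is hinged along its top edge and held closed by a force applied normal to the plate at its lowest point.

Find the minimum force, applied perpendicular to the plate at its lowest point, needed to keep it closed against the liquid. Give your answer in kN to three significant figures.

γ = ρg = 1330 × 9.81 / 1000 = 13.0473 kN/m³.
With the apex down, the centroid sits h/3 = 1.5/3 = 0.5 m below the base (the top edge), so the centroid depth is h_c = 0.5 m.
A = ½ × 0.839 × 1.5 = 0.62925 m².
Resultant F = γ·h_c·A = 13.0473 × 0.5 × 0.62925 = 4.10501 kN.
I_c = b·h³/36 = 0.839 × 1.5³/36 = 0.0786562 m⁴.
Centre of pressure: y_p = y_c + I_c/(y_c·A) = 0.5 + 0.0786562/(0.5 × 0.62925) = 0.5 + 0.25 = 0.75 m along the plane.
The resultant acts 0.5 + 0.25 = 0.75 m (along the plate) below the hinge at the top edge, so the moment about the hinge is M = F × 0.75 = 4.10501 × 0.75 = 3.07876 kN·m.
A normal force at the bottom, 1.5 m from the hinge, must supply this moment: P = 3.07876/1.5 = 2.05251 kN.

P ≈ 2.05 kN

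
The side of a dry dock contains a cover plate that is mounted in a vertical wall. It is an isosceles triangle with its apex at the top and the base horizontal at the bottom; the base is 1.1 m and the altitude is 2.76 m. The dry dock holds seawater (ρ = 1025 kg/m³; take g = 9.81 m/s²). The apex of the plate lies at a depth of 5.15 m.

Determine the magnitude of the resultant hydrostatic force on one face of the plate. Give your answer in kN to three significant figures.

F ≈ 107 kN

γ = ρg = 1025 × 9.81 / 1000 = 10.05525 kN/m³.
With the apex up, the centroid sits 2h/3 = 2 × 2.76/3 = 1.84 m below the apex, so the centroid depth is h_c = 5.15 + 1.84 = 6.99 m.
A = ½ × 1.1 × 2.76 = 1.518 m².
Resultant F = γ·h_c·A = 10.05525 × 6.99 × 1.518 = 106.694 kN.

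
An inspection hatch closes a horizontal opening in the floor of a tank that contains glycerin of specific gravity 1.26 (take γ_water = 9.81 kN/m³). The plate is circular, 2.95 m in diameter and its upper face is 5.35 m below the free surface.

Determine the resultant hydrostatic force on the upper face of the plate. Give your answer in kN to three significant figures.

F ≈ 452 kN

γ = 1.26 × 9.81 = 12.3606 kN/m³.
The plate is horizontal, so pressure is uniform at p = γ·h = 12.3606 × 5.35 = 66.1292 kN/m².
A = π(1.475)² = 6.83493 m².
F = p·A = 66.1292 × 6.83493 = 451.988 kN.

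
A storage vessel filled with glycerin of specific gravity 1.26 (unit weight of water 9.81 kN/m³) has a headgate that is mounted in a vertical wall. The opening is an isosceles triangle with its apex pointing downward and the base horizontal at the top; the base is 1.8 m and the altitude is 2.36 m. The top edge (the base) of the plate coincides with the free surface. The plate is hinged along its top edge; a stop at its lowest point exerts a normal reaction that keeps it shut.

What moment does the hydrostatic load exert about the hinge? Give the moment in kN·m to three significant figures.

M ≈ 24.4 kN·m

γ = 1.26 × 9.81 = 12.3606 kN/m³.
With the apex down, the centroid sits h/3 = 2.36/3 = 0.786667 m below the base (the top edge), so the centroid depth is h_c = 0.786667 m.
A = ½ × 1.8 × 2.36 = 2.124 m².
Resultant F = γ·h_c·A = 12.3606 × 0.786667 × 2.124 = 20.6531 kN.
I_c = b·h³/36 = 1.8 × 2.36³/36 = 0.657213 m⁴.
Centre of pressure: y_p = y_c + I_c/(y_c·A) = 0.786667 + 0.657213/(0.786667 × 2.124) = 0.786667 + 0.393333 = 1.18 m along the plane.
The resultant acts 0.786667 + 0.393333 = 1.18 m (along the plate) below the hinge at the top edge, so the moment about the hinge is M = F × 1.18 = 20.6531 × 1.18 = 24.3707 kN·m.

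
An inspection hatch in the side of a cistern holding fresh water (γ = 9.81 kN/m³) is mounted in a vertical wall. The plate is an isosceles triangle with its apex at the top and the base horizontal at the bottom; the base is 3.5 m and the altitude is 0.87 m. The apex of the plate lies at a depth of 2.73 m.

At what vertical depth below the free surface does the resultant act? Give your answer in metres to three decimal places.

h_p = 3.323 m

γ = 9.81 kN/m³.
With the apex up, the centroid sits 2h/3 = 2 × 0.87/3 = 0.58 m below the apex, so the centroid depth is h_c = 2.73 + 0.58 = 3.31 m.
A = ½ × 3.5 × 0.87 = 1.5225 m².
Resultant F = γ·h_c·A = 9.81 × 3.31 × 1.5225 = 49.4372 kN.
I_c = b·h³/36 = 3.5 × 0.87³/36 = 0.0640211 m⁴.
Centre of pressure: y_p = y_c + I_c/(y_c·A) = 3.31 + 0.0640211/(3.31 × 1.5225) = 3.31 + 0.0127039 = 3.3227 m along the plane.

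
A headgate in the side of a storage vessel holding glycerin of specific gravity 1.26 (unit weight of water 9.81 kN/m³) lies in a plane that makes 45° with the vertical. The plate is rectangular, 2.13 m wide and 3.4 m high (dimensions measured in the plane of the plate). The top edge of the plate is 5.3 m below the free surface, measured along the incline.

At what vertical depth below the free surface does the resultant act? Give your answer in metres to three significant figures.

γ = 1.26 × 9.81 = 12.3606 kN/m³.
The plate makes 45° with the vertical, i.e. θ = 90° − 45° = 45° to the horizontal. Measuring y along the incline from the free-surface line, vertical depth h = y·sinθ with sinθ = 0.707107.
The centroid lies 3.4/2 = 1.7 m below the top edge, so y_c = 5.3 + 1.7 = 7 m and h_c = 7 × 0.707107 = 4.94975 m.
A = 2.13 × 3.4 = 7.242 m².
Resultant F = γ·h_c·A = 12.3606 × 4.94975 × 7.242 = 443.079 kN.
I_c = b·h³/12 = 2.13 × 3.4³/12 = 6.97646 m⁴.
Centre of pressure: y_p = y_c + I_c/(y_c·A) = 7 + 6.97646/(7 × 7.242) = 7 + 0.137619 = 7.13762 m along the plane.
Vertically, h_p = y_p·sinθ = 7.13762 × 0.707107 = 5.04706 m.

h_p = 5.05 m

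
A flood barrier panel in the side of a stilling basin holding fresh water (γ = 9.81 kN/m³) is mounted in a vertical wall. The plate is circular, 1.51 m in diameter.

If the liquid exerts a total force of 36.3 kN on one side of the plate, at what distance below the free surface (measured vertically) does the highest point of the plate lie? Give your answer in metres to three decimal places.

γ = 9.81 kN/m³.
A = π(0.755)² = 1.79079 m².
From F = γ·h_c·A, the centroid depth is h_c = 36.3/(9.81 × 1.79079) = 2.0663 m.
The centroid is at the centre, 0.755 m below the top of the plate, so the highest point sits at h_top = 2.0663 − 0.755 = 1.3113 m below the surface.

d_top ≈ 1.311 m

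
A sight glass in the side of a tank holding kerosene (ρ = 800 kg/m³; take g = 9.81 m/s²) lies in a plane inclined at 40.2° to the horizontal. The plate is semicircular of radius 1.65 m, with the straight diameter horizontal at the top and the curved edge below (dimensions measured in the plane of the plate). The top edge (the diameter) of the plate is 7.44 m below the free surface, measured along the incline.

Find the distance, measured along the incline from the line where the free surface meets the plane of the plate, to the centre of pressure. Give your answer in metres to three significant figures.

γ = ρg = 800 × 9.81 / 1000 = 7.848 kN/m³.
Let θ = 40.2° be the plate's angle to the horizontal; measure y along the incline from where the plane meets the free surface. Vertical depth h = y·sinθ with sinθ = 0.645458.
The centroid of a semicircle lies 4r/(3π) = 0.700282 m from the diameter, here below the top edge, so y_c = 7.44 + 0.700282 = 8.14028 m and h_c = 8.14028 × 0.645458 = 5.25421 m.
A = πr²/2 = π × 1.65²/2 = 4.27649 m².
Resultant F = γ·h_c·A = 7.848 × 5.25421 × 4.27649 = 176.341 kN.
I_c = (π/8 − 8/(9π))·r⁴ = 0.109757 × 1.65⁴ = 0.81352 m⁴.
Centre of pressure: y_p = y_c + I_c/(y_c·A) = 8.14028 + 0.81352/(8.14028 × 4.27649) = 8.14028 + 0.0233691 = 8.16365 m along the plane.

y_p = 8.16 m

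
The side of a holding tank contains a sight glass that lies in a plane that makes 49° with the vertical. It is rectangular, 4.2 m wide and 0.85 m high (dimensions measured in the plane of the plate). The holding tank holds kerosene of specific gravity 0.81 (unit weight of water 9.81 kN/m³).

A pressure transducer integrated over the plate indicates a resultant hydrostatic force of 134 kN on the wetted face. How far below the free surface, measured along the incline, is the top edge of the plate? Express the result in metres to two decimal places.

y_top ≈ 6.78 m

γ = 0.81 × 9.81 = 7.9461 kN/m³.
A = 4.2 × 0.85 = 3.57 m².
From F = γ·h_c·A, the centroid depth is h_c = 134/(7.9461 × 3.57) = 4.7237 m.
The plate makes 49° with the vertical, i.e. θ = 90° − 49° = 41° to the horizontal. Measuring y along the incline from the free-surface line, vertical depth h = y·sinθ with sinθ = 0.656059.
Along the incline, y_c = h_c/sinθ = 4.7237/0.656059 = 7.20011 m.
The centroid lies 0.85/2 = 0.425 m below the top edge, so the top edge sits at y_top = 7.20011 − 0.425 = 6.77511 m along the incline.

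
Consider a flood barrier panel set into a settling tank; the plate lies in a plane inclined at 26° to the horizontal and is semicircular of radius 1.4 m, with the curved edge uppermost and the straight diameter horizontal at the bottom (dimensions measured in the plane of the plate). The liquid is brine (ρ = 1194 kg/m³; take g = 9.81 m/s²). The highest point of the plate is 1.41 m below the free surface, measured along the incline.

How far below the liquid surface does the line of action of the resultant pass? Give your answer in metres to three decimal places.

h_p = 0.998 m

γ = ρg = 1194 × 9.81 / 1000 = 11.71314 kN/m³.
Let θ = 26° be the plate's angle to the horizontal; measure y along the incline from where the plane meets the free surface. Vertical depth h = y·sinθ with sinθ = 0.438371.
The centroid lies 4r/(3π) = 0.594178 m above the diameter, so r − 4r/(3π) = 1.4 − 0.594178 = 0.805822 m below the topmost point, so y_c = 1.41 + 0.805822 = 2.21582 m and h_c = 2.21582 × 0.438371 = 0.971351 m.
A = πr²/2 = π × 1.4²/2 = 3.07876 m².
Resultant F = γ·h_c·A = 11.71314 × 0.971351 × 3.07876 = 35.0288 kN.
I_c = (π/8 − 8/(9π))·r⁴ = 0.109757 × 1.4⁴ = 0.421642 m⁴.
Centre of pressure: y_p = y_c + I_c/(y_c·A) = 2.21582 + 0.421642/(2.21582 × 3.07876) = 2.21582 + 0.0618064 = 2.27763 m along the plane.
Vertically, h_p = y_p·sinθ = 2.27763 × 0.438371 = 0.998447 m.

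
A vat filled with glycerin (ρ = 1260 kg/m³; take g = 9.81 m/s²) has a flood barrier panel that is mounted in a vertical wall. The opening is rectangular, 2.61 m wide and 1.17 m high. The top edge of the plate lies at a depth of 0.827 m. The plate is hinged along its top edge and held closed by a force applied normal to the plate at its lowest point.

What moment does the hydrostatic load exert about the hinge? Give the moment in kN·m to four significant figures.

γ = ρg = 1260 × 9.81 / 1000 = 12.3606 kN/m³.
The centroid lies 1.17/2 = 0.585 m below the top edge, so the centroid depth is h_c = 0.827 + 0.585 = 1.412 m.
A = 2.61 × 1.17 = 3.0537 m².
Resultant F = γ·h_c·A = 12.3606 × 1.412 × 3.0537 = 53.2967 kN.
I_c = b·h³/12 = 2.61 × 1.17³/12 = 0.348351 m⁴.
Centre of pressure: y_p = y_c + I_c/(y_c·A) = 1.412 + 0.348351/(1.412 × 3.0537) = 1.412 + 0.0807897 = 1.49279 m along the plane.
The resultant acts 0.585 + 0.0807897 = 0.66579 m (along the plate) below the hinge at the top edge, so the moment about the hinge is M = F × 0.66579 = 53.2967 × 0.66579 = 35.4844 kN·m.

M ≈ 35.48 kN·m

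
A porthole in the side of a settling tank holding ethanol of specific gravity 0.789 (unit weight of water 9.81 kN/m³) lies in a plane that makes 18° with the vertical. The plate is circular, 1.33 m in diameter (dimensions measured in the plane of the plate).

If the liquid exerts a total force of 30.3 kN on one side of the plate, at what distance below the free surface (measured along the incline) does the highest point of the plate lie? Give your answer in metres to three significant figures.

y_top ≈ 2.30 m

γ = 0.789 × 9.81 = 7.74009 kN/m³.
A = π(0.665)² = 1.38929 m².
From F = γ·h_c·A, the centroid depth is h_c = 30.3/(7.74009 × 1.38929) = 2.81776 m.
The plate makes 18° with the vertical, i.e. θ = 90° − 18° = 72° to the horizontal. Measuring y along the incline from the free-surface line, vertical depth h = y·sinθ with sinθ = 0.951057.
Along the incline, y_c = h_c/sinθ = 2.81776/0.951057 = 2.96277 m.
The centroid is at the centre, 0.665 m below the top of the plate, so the highest point sits at y_top = 2.96277 − 0.665 = 2.29777 m along the incline.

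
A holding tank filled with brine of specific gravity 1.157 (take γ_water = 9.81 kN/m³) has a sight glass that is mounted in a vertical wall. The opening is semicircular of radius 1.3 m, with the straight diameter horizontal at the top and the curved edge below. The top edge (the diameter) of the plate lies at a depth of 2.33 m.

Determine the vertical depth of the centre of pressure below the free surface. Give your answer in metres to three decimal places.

h_p = 2.923 m

γ = 1.157 × 9.81 = 11.35017 kN/m³.
The centroid of a semicircle lies 4r/(3π) = 0.551737 m from the diameter, here below the top edge, so the centroid depth is h_c = 2.33 + 0.551737 = 2.88174 m.
A = πr²/2 = π × 1.3²/2 = 2.65465 m².
Resultant F = γ·h_c·A = 11.35017 × 2.88174 × 2.65465 = 86.8289 kN.
I_c = (π/8 − 8/(9π))·r⁴ = 0.109757 × 1.3⁴ = 0.313477 m⁴.
Centre of pressure: y_p = y_c + I_c/(y_c·A) = 2.88174 + 0.313477/(2.88174 × 2.65465) = 2.88174 + 0.0409773 = 2.92272 m along the plane.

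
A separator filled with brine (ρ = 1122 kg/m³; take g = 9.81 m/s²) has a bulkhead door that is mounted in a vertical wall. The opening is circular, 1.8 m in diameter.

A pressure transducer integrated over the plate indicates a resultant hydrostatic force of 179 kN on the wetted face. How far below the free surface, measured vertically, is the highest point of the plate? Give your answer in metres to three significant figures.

γ = ρg = 1122 × 9.81 / 1000 = 11.00682 kN/m³.
A = π(0.9)² = 2.54469 m².
From F = γ·h_c·A, the centroid depth is h_c = 179/(11.00682 × 2.54469) = 6.39082 m.
The centroid is at the centre, 0.9 m below the top of the plate, so the highest point sits at h_top = 6.39082 − 0.9 = 5.49082 m below the surface.

d_top ≈ 5.49 m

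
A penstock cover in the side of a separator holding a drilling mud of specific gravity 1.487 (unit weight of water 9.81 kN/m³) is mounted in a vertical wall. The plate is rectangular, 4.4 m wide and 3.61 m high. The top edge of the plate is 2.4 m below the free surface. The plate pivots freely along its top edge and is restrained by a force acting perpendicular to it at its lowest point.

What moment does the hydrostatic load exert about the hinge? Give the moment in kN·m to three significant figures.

γ = 1.487 × 9.81 = 14.58747 kN/m³.
The centroid lies 3.61/2 = 1.805 m below the top edge, so the centroid depth is h_c = 2.4 + 1.805 = 4.205 m.
A = 4.4 × 3.61 = 15.884 m².
Resultant F = γ·h_c·A = 14.58747 × 4.205 × 15.884 = 974.33 kN.
I_c = b·h³/12 = 4.4 × 3.61³/12 = 17.2502 m⁴.
Centre of pressure: y_p = y_c + I_c/(y_c·A) = 4.205 + 17.2502/(4.205 × 15.884) = 4.205 + 0.258267 = 4.46327 m along the plane.
The resultant acts 1.805 + 0.258267 = 2.06327 m (along the plate) below the hinge at the top edge, so the moment about the hinge is M = F × 2.06327 = 974.33 × 2.06327 = 2010.31 kN·m.

M ≈ 2010 kN·m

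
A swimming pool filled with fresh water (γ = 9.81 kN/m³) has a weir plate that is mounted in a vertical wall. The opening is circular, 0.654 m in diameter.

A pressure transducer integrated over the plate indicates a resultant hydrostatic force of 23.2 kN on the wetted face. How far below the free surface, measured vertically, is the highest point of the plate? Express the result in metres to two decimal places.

d_top ≈ 6.71 m

γ = 9.81 kN/m³.
A = π(0.327)² = 0.335927 m².
From F = γ·h_c·A, the centroid depth is h_c = 23.2/(9.81 × 0.335927) = 7.04002 m.
The centroid is at the centre, 0.327 m below the top of the plate, so the highest point sits at h_top = 7.04002 − 0.327 = 6.71302 m below the surface.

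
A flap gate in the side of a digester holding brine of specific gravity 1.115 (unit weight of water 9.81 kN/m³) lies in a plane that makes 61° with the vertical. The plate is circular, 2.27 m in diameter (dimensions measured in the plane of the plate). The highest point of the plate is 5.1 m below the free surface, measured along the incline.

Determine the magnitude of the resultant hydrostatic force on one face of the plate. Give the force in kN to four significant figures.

F ≈ 133.8 kN

γ = 1.115 × 9.81 = 10.93815 kN/m³.
The plate makes 61° with the vertical, i.e. θ = 90° − 61° = 29° to the horizontal. Measuring y along the incline from the free-surface line, vertical depth h = y·sinθ with sinθ = 0.484810.
The centroid is at the centre, 1.135 m below the top of the plate, so y_c = 5.1 + 1.135 = 6.235 m and h_c = 6.235 × 0.484810 = 3.02279 m.
A = π(1.135)² = 4.04708 m².
Resultant F = γ·h_c·A = 10.93815 × 3.02279 × 4.04708 = 133.812 kN.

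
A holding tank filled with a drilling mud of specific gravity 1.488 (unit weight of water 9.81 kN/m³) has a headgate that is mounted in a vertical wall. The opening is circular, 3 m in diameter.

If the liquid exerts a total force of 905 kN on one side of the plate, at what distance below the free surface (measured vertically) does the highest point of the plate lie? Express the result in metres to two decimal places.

d_top ≈ 7.27 m

γ = 1.488 × 9.81 = 14.59728 kN/m³.
A = π(1.5)² = 7.06858 m².
From F = γ·h_c·A, the centroid depth is h_c = 905/(14.59728 × 7.06858) = 8.77091 m.
The centroid is at the centre, 1.5 m below the top of the plate, so the highest point sits at h_top = 8.77091 − 1.5 = 7.27091 m below the surface.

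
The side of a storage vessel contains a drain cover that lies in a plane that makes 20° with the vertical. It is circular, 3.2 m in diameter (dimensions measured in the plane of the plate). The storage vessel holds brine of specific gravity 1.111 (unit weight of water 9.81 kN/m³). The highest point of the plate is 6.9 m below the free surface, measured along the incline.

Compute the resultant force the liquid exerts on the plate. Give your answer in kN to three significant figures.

γ = 1.111 × 9.81 = 10.89891 kN/m³.
The plate makes 20° with the vertical, i.e. θ = 90° − 20° = 70° to the horizontal. Measuring y along the incline from the free-surface line, vertical depth h = y·sinθ with sinθ = 0.939693.
The centroid is at the centre, 1.6 m below the top of the plate, so y_c = 6.9 + 1.6 = 8.5 m and h_c = 8.5 × 0.939693 = 7.98739 m.
A = π(1.6)² = 8.04248 m².
Resultant F = γ·h_c·A = 10.89891 × 7.98739 × 8.04248 = 700.129 kN.

F ≈ 700 kN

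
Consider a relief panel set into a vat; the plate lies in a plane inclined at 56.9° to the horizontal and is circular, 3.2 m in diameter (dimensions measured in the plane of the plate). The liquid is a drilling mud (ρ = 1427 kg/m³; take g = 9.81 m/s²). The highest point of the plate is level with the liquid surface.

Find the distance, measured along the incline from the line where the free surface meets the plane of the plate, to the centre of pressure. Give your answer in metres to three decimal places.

γ = ρg = 1427 × 9.81 / 1000 = 13.99887 kN/m³.
Let θ = 56.9° be the plate's angle to the horizontal; measure y along the incline from where the plane meets the free surface. Vertical depth h = y·sinθ with sinθ = 0.837719.
The centroid is at the centre, 1.6 m below the top of the plate, so y_c = 1.6 m and h_c = 1.6 × 0.837719 = 1.34035 m.
A = π(1.6)² = 8.04248 m².
Resultant F = γ·h_c·A = 13.99887 × 1.34035 × 8.04248 = 150.904 kN.
I_c = πr⁴/4 = π × 1.6⁴/4 = 5.14719 m⁴.
Centre of pressure: y_p = y_c + I_c/(y_c·A) = 1.6 + 5.14719/(1.6 × 8.04248) = 1.6 + 0.4 = 2 m along the plane.

y_p = 2.000 m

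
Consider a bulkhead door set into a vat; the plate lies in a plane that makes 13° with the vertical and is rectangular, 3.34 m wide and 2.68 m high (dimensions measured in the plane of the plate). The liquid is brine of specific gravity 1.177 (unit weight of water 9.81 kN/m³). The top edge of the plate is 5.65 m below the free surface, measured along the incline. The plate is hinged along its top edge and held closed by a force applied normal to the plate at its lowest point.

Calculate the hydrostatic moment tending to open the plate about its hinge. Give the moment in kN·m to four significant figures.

γ = 1.177 × 9.81 = 11.54637 kN/m³.
The plate makes 13° with the vertical, i.e. θ = 90° − 13° = 77° to the horizontal. Measuring y along the incline from the free-surface line, vertical depth h = y·sinθ with sinθ = 0.974370.
The centroid lies 2.68/2 = 1.34 m below the top edge, so y_c = 5.65 + 1.34 = 6.99 m and h_c = 6.99 × 0.974370 = 6.81085 m.
A = 3.34 × 2.68 = 8.9512 m².
Resultant F = γ·h_c·A = 11.54637 × 6.81085 × 8.9512 = 703.928 kN.
I_c = b·h³/12 = 3.34 × 2.68³/12 = 5.35759 m⁴.
Centre of pressure: y_p = y_c + I_c/(y_c·A) = 6.99 + 5.35759/(6.99 × 8.9512) = 6.99 + 0.0856271 = 7.07563 m along the plane.
The resultant acts 1.34 + 0.0856271 = 1.42563 m (along the plate) below the hinge at the top edge, so the moment about the hinge is M = F × 1.42563 = 703.928 × 1.42563 = 1003.54 kN·m.

M ≈ 1004 kN·m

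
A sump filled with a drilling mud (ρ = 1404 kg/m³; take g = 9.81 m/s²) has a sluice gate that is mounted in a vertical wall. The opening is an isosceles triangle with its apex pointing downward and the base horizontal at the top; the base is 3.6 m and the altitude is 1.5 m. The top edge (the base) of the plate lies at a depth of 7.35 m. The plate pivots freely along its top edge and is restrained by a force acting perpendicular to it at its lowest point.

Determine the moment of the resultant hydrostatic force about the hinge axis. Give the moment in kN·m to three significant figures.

γ = ρg = 1404 × 9.81 / 1000 = 13.77324 kN/m³.
With the apex down, the centroid sits h/3 = 1.5/3 = 0.5 m below the base (the top edge), so the centroid depth is h_c = 7.35 + 0.5 = 7.85 m.
A = ½ × 3.6 × 1.5 = 2.7 m².
Resultant F = γ·h_c·A = 13.77324 × 7.85 × 2.7 = 291.924 kN.
I_c = b·h³/36 = 3.6 × 1.5³/36 = 0.3375 m⁴.
Centre of pressure: y_p = y_c + I_c/(y_c·A) = 7.85 + 0.3375/(7.85 × 2.7) = 7.85 + 0.0159236 = 7.86592 m along the plane.
The resultant acts 0.5 + 0.0159236 = 0.515924 m (along the plate) below the hinge at the top edge, so the moment about the hinge is M = F × 0.515924 = 291.924 × 0.515924 = 150.611 kN·m.

M ≈ 151 kN·m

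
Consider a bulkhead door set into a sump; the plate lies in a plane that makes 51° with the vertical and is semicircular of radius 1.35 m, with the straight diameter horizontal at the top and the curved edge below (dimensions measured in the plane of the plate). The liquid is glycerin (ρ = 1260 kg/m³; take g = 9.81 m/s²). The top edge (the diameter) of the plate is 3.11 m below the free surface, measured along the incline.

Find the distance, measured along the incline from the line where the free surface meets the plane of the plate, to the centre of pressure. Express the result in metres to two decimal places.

γ = ρg = 1260 × 9.81 / 1000 = 12.3606 kN/m³.
The plate makes 51° with the vertical, i.e. θ = 90° − 51° = 39° to the horizontal. Measuring y along the incline from the free-surface line, vertical depth h = y·sinθ with sinθ = 0.629320.
The centroid of a semicircle lies 4r/(3π) = 0.572958 m from the diameter, here below the top edge, so y_c = 3.11 + 0.572958 = 3.68296 m and h_c = 3.68296 × 0.629320 = 2.31776 m.
A = πr²/2 = π × 1.35²/2 = 2.86278 m².
Resultant F = γ·h_c·A = 12.3606 × 2.31776 × 2.86278 = 82.0155 kN.
I_c = (π/8 − 8/(9π))·r⁴ = 0.109757 × 1.35⁴ = 0.364559 m⁴.
Centre of pressure: y_p = y_c + I_c/(y_c·A) = 3.68296 + 0.364559/(3.68296 × 2.86278) = 3.68296 + 0.0345766 = 3.71754 m along the plane.

y_p = 3.72 m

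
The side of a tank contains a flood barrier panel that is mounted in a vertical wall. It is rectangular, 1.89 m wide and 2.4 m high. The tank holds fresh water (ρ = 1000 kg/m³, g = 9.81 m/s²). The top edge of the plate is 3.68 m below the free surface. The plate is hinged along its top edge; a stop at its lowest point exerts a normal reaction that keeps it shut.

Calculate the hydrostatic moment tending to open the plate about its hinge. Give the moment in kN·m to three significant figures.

M ≈ 282 kN·m

γ = ρg = 1000 × 9.81 = 9810 N/m³ = 9.81 kN/m³.
The centroid lies 2.4/2 = 1.2 m below the top edge, so the centroid depth is h_c = 3.68 + 1.2 = 4.88 m.
A = 1.89 × 2.4 = 4.536 m².
Resultant F = γ·h_c·A = 9.81 × 4.88 × 4.536 = 217.151 kN.
I_c = b·h³/12 = 1.89 × 2.4³/12 = 2.17728 m⁴.
Centre of pressure: y_p = y_c + I_c/(y_c·A) = 4.88 + 2.17728/(4.88 × 4.536) = 4.88 + 0.0983607 = 4.97836 m along the plane.
The resultant acts 1.2 + 0.0983607 = 1.29836 m (along the plate) below the hinge at the top edge, so the moment about the hinge is M = F × 1.29836 = 217.151 × 1.29836 = 281.94 kN·m.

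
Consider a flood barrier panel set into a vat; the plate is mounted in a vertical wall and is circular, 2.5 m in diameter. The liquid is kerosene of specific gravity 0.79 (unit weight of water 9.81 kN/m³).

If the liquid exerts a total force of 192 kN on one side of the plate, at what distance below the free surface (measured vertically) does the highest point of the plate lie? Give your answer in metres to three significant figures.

γ = 0.79 × 9.81 = 7.7499 kN/m³.
A = π(1.25)² = 4.90874 m².
From F = γ·h_c·A, the centroid depth is h_c = 192/(7.7499 × 4.90874) = 5.04702 m.
The centroid is at the centre, 1.25 m below the top of the plate, so the highest point sits at h_top = 5.04702 − 1.25 = 3.79702 m below the surface.

d_top ≈ 3.80 m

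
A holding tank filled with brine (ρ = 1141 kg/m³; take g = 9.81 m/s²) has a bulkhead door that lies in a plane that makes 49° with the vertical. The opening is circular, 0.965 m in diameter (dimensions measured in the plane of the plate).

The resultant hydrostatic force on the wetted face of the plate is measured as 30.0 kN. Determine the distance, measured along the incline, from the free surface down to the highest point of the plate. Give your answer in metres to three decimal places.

γ = ρg = 1141 × 9.81 / 1000 = 11.19321 kN/m³.
A = π(0.4825)² = 0.731382 m².
From F = γ·h_c·A, the centroid depth is h_c = 30.0/(11.19321 × 0.731382) = 3.66456 m.
The plate makes 49° with the vertical, i.e. θ = 90° − 49° = 41° to the horizontal. Measuring y along the incline from the free-surface line, vertical depth h = y·sinθ with sinθ = 0.656059.
Along the incline, y_c = h_c/sinθ = 3.66456/0.656059 = 5.58572 m.
The centroid is at the centre, 0.4825 m below the top of the plate, so the highest point sits at y_top = 5.58572 − 0.4825 = 5.10322 m along the incline.

y_top ≈ 5.103 m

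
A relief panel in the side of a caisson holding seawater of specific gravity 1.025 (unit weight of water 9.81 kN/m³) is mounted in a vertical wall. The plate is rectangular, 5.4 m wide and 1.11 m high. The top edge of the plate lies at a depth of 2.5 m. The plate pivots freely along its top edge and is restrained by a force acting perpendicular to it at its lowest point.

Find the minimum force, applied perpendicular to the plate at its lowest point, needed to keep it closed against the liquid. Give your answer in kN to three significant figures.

γ = 1.025 × 9.81 = 10.05525 kN/m³.
The centroid lies 1.11/2 = 0.555 m below the top edge, so the centroid depth is h_c = 2.5 + 0.555 = 3.055 m.
A = 5.4 × 1.11 = 5.994 m².
Resultant F = γ·h_c·A = 10.05525 × 3.055 × 5.994 = 184.128 kN.
I_c = b·h³/12 = 5.4 × 1.11³/12 = 0.615434 m⁴.
Centre of pressure: y_p = y_c + I_c/(y_c·A) = 3.055 + 0.615434/(3.055 × 5.994) = 3.055 + 0.0336088 = 3.08861 m along the plane.
The resultant acts 0.555 + 0.0336088 = 0.588609 m (along the plate) below the hinge at the top edge, so the moment about the hinge is M = F × 0.588609 = 184.128 × 0.588609 = 108.379 kN·m.
A normal force at the bottom, 1.11 m from the hinge, must supply this moment: P = 108.379/1.11 = 97.6387 kN.

P ≈ 97.6 kN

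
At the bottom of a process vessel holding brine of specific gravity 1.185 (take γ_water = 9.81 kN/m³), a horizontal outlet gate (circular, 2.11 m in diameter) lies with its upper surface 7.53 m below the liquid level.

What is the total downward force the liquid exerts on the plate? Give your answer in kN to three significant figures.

F ≈ 306 kN

γ = 1.185 × 9.81 = 11.62485 kN/m³.
The plate is horizontal, so pressure is uniform at p = γ·h = 11.62485 × 7.53 = 87.5351 kN/m².
A = π(1.055)² = 3.49667 m².
F = p·A = 87.5351 × 3.49667 = 306.081 kN.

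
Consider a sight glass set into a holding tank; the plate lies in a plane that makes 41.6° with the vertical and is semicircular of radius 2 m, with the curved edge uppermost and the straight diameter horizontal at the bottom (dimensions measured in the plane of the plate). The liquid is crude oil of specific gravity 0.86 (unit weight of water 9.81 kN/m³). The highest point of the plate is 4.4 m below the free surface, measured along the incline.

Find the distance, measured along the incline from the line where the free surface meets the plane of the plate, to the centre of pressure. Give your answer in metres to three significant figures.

y_p = 5.60 m

γ = 0.86 × 9.81 = 8.4366 kN/m³.
The plate makes 41.6° with the vertical, i.e. θ = 90° − 41.6° = 48.4° to the horizontal. Measuring y along the incline from the free-surface line, vertical depth h = y·sinθ with sinθ = 0.747798.
The centroid lies 4r/(3π) = 0.848826 m above the diameter, so r − 4r/(3π) = 2 − 0.848826 = 1.15117 m below the topmost point, so y_c = 4.4 + 1.15117 = 5.55117 m and h_c = 5.55117 × 0.747798 = 4.15115 m.
A = πr²/2 = π × 2²/2 = 6.28319 m².
Resultant F = γ·h_c·A = 8.4366 × 4.15115 × 6.28319 = 220.047 kN.
I_c = (π/8 − 8/(9π))·r⁴ = 0.109757 × 2⁴ = 1.75611 m⁴.
Centre of pressure: y_p = y_c + I_c/(y_c·A) = 5.55117 + 1.75611/(5.55117 × 6.28319) = 5.55117 + 0.0503486 = 5.60152 m along the plane.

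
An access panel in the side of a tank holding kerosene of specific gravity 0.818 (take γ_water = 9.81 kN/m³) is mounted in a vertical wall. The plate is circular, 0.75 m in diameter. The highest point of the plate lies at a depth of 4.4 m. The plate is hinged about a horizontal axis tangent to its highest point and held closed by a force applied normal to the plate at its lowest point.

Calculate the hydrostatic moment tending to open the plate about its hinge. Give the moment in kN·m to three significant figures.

M ≈ 6.47 kN·m

γ = 0.818 × 9.81 = 8.02458 kN/m³.
The centroid is at the centre, 0.375 m below the top of the plate, so the centroid depth is h_c = 4.4 + 0.375 = 4.775 m.
A = π(0.375)² = 0.441786 m².
Resultant F = γ·h_c·A = 8.02458 × 4.775 × 0.441786 = 16.9281 kN.
I_c = πr⁴/4 = π × 0.375⁴/4 = 0.0155316 m⁴.
Centre of pressure: y_p = y_c + I_c/(y_c·A) = 4.775 + 0.0155316/(4.775 × 0.441786) = 4.775 + 0.00736259 = 4.78236 m along the plane.
The resultant acts 0.375 + 0.00736259 = 0.382363 m (along the plate) below the hinge at the top edge, so the moment about the hinge is M = F × 0.382363 = 16.9281 × 0.382363 = 6.47268 kN·m.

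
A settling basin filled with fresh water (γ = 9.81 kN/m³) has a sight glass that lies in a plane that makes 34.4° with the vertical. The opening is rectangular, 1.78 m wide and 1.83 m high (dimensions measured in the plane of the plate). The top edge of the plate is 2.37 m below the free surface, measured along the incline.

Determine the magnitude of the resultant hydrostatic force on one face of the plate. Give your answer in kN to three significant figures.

F ≈ 86.6 kN

γ = 9.81 kN/m³.
The plate makes 34.4° with the vertical, i.e. θ = 90° − 34.4° = 55.6° to the horizontal. Measuring y along the incline from the free-surface line, vertical depth h = y·sinθ with sinθ = 0.825113.
The centroid lies 1.83/2 = 0.915 m below the top edge, so y_c = 2.37 + 0.915 = 3.285 m and h_c = 3.285 × 0.825113 = 2.7105 m.
A = 1.78 × 1.83 = 3.2574 m².
Resultant F = γ·h_c·A = 9.81 × 2.7105 × 3.2574 = 86.6143 kN.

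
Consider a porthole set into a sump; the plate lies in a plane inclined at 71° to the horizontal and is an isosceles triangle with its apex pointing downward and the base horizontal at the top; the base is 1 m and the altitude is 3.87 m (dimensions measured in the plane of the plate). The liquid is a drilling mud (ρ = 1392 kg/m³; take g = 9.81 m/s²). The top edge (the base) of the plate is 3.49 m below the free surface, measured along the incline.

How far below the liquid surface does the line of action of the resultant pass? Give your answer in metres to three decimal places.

h_p = 4.684 m

γ = ρg = 1392 × 9.81 / 1000 = 13.65552 kN/m³.
Let θ = 71° be the plate's angle to the horizontal; measure y along the incline from where the plane meets the free surface. Vertical depth h = y·sinθ with sinθ = 0.945519.
With the apex down, the centroid sits h/3 = 3.87/3 = 1.29 m below the base (the top edge), so y_c = 3.49 + 1.29 = 4.78 m and h_c = 4.78 × 0.945519 = 4.51958 m.
A = ½ × 1 × 3.87 = 1.935 m².
Resultant F = γ·h_c·A = 13.65552 × 4.51958 × 1.935 = 119.423 kN.
I_c = b·h³/36 = 1 × 3.87³/36 = 1.61002 m⁴.
Centre of pressure: y_p = y_c + I_c/(y_c·A) = 4.78 + 1.61002/(4.78 × 1.935) = 4.78 + 0.174069 = 4.95407 m along the plane.
Vertically, h_p = y_p·sinθ = 4.95407 × 0.945519 = 4.68417 m.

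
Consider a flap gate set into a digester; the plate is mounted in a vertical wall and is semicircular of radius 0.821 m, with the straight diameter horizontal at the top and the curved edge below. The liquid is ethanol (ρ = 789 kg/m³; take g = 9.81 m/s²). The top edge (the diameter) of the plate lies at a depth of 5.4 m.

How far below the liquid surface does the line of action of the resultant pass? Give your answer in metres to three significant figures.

γ = ρg = 789 × 9.81 / 1000 = 7.74009 kN/m³.
The centroid of a semicircle lies 4r/(3π) = 0.348443 m from the diameter, here below the top edge, so the centroid depth is h_c = 5.4 + 0.348443 = 5.74844 m.
A = πr²/2 = π × 0.821²/2 = 1.05878 m².
Resultant F = γ·h_c·A = 7.74009 × 5.74844 × 1.05878 = 47.1088 kN.
I_c = (π/8 − 8/(9π))·r⁴ = 0.109757 × 0.821⁴ = 0.049866 m⁴.
Centre of pressure: y_p = y_c + I_c/(y_c·A) = 5.74844 + 0.049866/(5.74844 × 1.05878) = 5.74844 + 0.00819311 = 5.75663 m along the plane.

h_p = 5.76 m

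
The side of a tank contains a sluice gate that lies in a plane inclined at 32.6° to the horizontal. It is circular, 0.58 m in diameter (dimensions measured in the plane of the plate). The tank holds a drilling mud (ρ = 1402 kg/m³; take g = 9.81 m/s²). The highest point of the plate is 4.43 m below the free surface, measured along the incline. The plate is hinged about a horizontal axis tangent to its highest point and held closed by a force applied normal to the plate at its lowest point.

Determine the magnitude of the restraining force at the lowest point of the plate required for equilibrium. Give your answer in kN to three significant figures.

P ≈ 4.69 kN

γ = ρg = 1402 × 9.81 / 1000 = 13.75362 kN/m³.
Let θ = 32.6° be the plate's angle to the horizontal; measure y along the incline from where the plane meets the free surface. Vertical depth h = y·sinθ with sinθ = 0.538771.
The centroid is at the centre, 0.29 m below the top of the plate, so y_c = 4.43 + 0.29 = 4.72 m and h_c = 4.72 × 0.538771 = 2.543 m.
A = π(0.29)² = 0.264208 m².
Resultant F = γ·h_c·A = 13.75362 × 2.543 × 0.264208 = 9.2408 kN.
I_c = πr⁴/4 = π × 0.29⁴/4 = 0.00555497 m⁴.
Centre of pressure: y_p = y_c + I_c/(y_c·A) = 4.72 + 0.00555497/(4.72 × 0.264208) = 4.72 + 0.00445445 = 4.72445 m along the plane.
The resultant acts 0.29 + 0.00445445 = 0.294454 m (along the plate) below the hinge at the top edge, so the moment about the hinge is M = F × 0.294454 = 9.2408 × 0.294454 = 2.72099 kN·m.
A normal force at the bottom, 0.58 m from the hinge, must supply this moment: P = 2.72099/0.58 = 4.69136 kN.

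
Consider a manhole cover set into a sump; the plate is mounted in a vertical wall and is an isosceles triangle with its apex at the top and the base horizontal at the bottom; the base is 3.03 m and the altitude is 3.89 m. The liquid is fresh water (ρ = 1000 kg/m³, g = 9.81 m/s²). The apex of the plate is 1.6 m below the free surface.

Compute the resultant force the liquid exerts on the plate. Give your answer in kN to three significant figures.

γ = ρg = 1000 × 9.81 = 9810 N/m³ = 9.81 kN/m³.
With the apex up, the centroid sits 2h/3 = 2 × 3.89/3 = 2.59333 m below the apex, so the centroid depth is h_c = 1.6 + 2.59333 = 4.19333 m.
A = ½ × 3.03 × 3.89 = 5.89335 m².
Resultant F = γ·h_c·A = 9.81 × 4.19333 × 5.89335 = 242.432 kN.

F ≈ 242 kN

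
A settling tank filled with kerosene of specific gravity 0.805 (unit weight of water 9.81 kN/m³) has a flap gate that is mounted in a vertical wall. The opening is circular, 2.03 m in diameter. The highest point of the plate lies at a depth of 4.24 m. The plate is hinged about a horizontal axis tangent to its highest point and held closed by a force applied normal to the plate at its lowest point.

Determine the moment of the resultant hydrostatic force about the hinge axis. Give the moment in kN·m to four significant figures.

γ = 0.805 × 9.81 = 7.89705 kN/m³.
The centroid is at the centre, 1.015 m below the top of the plate, so the centroid depth is h_c = 4.24 + 1.015 = 5.255 m.
A = π(1.015)² = 3.23655 m².
Resultant F = γ·h_c·A = 7.89705 × 5.255 × 3.23655 = 134.314 kN.
I_c = πr⁴/4 = π × 1.015⁴/4 = 0.833593 m⁴.
Centre of pressure: y_p = y_c + I_c/(y_c·A) = 5.255 + 0.833593/(5.255 × 3.23655) = 5.255 + 0.0490116 = 5.30401 m along the plane.
The resultant acts 1.015 + 0.0490116 = 1.06401 m (along the plate) below the hinge at the top edge, so the moment about the hinge is M = F × 1.06401 = 134.314 × 1.06401 = 142.911 kN·m.

M ≈ 142.9 kN·m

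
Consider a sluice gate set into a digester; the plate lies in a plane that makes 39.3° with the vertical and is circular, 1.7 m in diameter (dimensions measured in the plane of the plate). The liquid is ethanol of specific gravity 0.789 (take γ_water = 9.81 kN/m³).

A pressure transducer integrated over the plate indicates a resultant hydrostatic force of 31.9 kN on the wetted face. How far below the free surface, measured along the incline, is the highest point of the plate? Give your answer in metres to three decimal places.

γ = 0.789 × 9.81 = 7.74009 kN/m³.
A = π(0.85)² = 2.2698 m².
From F = γ·h_c·A, the centroid depth is h_c = 31.9/(7.74009 × 2.2698) = 1.81575 m.
The plate makes 39.3° with the vertical, i.e. θ = 90° − 39.3° = 50.7° to the horizontal. Measuring y along the incline from the free-surface line, vertical depth h = y·sinθ with sinθ = 0.773840.
Along the incline, y_c = h_c/sinθ = 1.81575/0.773840 = 2.34642 m.
The centroid is at the centre, 0.85 m below the top of the plate, so the highest point sits at y_top = 2.34642 − 0.85 = 1.49642 m along the incline.

y_top ≈ 1.496 m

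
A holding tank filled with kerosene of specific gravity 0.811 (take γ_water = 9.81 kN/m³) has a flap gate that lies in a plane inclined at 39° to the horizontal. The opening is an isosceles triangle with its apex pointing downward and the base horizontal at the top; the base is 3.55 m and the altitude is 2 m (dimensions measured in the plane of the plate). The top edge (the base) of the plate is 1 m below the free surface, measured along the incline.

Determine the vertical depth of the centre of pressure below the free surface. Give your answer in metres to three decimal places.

h_p = 1.133 m

γ = 0.811 × 9.81 = 7.95591 kN/m³.
Let θ = 39° be the plate's angle to the horizontal; measure y along the incline from where the plane meets the free surface. Vertical depth h = y·sinθ with sinθ = 0.629320.
With the apex down, the centroid sits h/3 = 2/3 = 0.666667 m below the base (the top edge), so y_c = 1 + 0.666667 = 1.66667 m and h_c = 1.66667 × 0.629320 = 1.04887 m.
A = ½ × 3.55 × 2 = 3.55 m².
Resultant F = γ·h_c·A = 7.95591 × 1.04887 × 3.55 = 29.6237 kN.
I_c = b·h³/36 = 3.55 × 2³/36 = 0.788889 m⁴.
Centre of pressure: y_p = y_c + I_c/(y_c·A) = 1.66667 + 0.788889/(1.66667 × 3.55) = 1.66667 + 0.133333 = 1.8 m along the plane.
Vertically, h_p = y_p·sinθ = 1.8 × 0.629320 = 1.13278 m.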